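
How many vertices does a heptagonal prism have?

A prism on an n-gon has two n-gon bases and n rectangular sides: V = 2·7 = 14, E = 3·7 = 21, F = 7 + 2 = 9.

14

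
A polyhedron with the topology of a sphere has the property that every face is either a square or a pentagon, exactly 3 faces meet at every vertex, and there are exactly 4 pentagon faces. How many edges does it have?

Let x be the number of squares; then F = 4 + x.
Edge–face incidences: 2E = 5·4 + 4·x = 20 + 4x.
Every vertex has degree 3, so 3V = 2E.
Euler: V − E + F = 2 ⇒ (2E)/3 − E + (4 + x) = 2.
Multiply by 6: 2·(2E) − 3·(2E) + 6·(4 + x) = 12, i.e. 24 + 6x − (20 + 4x) = 12.
Collecting terms: 2x + 4 = 12, so 2x = 8, so x = 4.
Then 2E = 20 + 4·4 = 36, so E = 18, V = 2E/3 = 12, F = 4 + 4 = 8.

18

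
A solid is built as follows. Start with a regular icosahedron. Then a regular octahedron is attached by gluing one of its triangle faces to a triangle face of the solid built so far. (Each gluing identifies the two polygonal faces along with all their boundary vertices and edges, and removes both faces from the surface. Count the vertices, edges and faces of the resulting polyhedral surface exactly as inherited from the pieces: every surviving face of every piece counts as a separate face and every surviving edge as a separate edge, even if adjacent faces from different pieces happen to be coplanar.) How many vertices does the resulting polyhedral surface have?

15

A regular icosahedron: V=12, E=30, F=20.
Attach a regular octahedron (V=6, E=12, F=8) along a 3-gon: merge 3 vertices and 3 edges, delete both glued faces → V=15, E=39, F=26.
Check: V − E + F = 15 − 39 + 26 = 2.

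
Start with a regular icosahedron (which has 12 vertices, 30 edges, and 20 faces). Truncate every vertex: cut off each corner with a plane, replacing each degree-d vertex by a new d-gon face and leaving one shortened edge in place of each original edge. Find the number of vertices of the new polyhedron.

Truncation replaces each original edge-end by a new vertex, so V′ = 2E = 60.
Each original edge survives, and each old vertex of degree d contributes d new edges; summing degrees gives Σd = 2E, so E′ = E + 2E = 3E = 90.
Each original face survives and each original vertex becomes one new face: F′ = F + V = 32.

60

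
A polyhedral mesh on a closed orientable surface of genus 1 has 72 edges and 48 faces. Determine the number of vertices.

For a closed orientable surface of genus 1, χ = 2 − 2·1 = 0.
V = 0 + E − F = 0 + 72 − 48 = 24.

24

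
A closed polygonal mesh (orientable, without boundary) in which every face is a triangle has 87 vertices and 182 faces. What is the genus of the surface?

3

Every face is a triangle, so 2E = 3·182 = 546, giving E = 273.
χ = V − E + F = 87 − 273 + 182 = -4.
For a closed orientable surface χ = 2 − 2g, so g = (2 − (-4))/2 = 3.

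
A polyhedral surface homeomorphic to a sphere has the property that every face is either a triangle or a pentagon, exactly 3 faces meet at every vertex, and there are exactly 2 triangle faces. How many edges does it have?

18

Let x be the number of pentagons; then F = 2 + x.
Edge–face incidences: 2E = 3·2 + 5·x = 6 + 5x.
Every vertex has degree 3, so 3V = 2E.
Euler: V − E + F = 2 ⇒ (2E)/3 − E + (2 + x) = 2.
Multiply by 6: 2·(2E) − 3·(2E) + 6·(2 + x) = 12, i.e. 12 + 6x − (6 + 5x) = 12.
Collecting terms: x + 6 = 12, so x = 6.
Then 2E = 6 + 5·6 = 36, so E = 18, V = 2E/3 = 12, F = 2 + 6 = 8.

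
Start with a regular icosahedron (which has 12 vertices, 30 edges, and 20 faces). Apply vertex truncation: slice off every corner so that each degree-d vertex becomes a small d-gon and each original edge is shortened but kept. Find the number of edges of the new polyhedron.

Truncation replaces each original edge-end by a new vertex, so V′ = 2E = 60.
Each original edge survives, and each old vertex of degree d contributes d new edges; summing degrees gives Σd = 2E, so E′ = E + 2E = 3E = 90.
Each original face survives and each original vertex becomes one new face: F′ = F + V = 32.

90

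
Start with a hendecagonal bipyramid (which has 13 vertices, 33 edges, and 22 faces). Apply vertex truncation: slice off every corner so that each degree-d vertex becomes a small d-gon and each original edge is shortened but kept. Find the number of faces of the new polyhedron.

Truncation replaces each original edge-end by a new vertex, so V′ = 2E = 66.
Each original edge survives, and each old vertex of degree d contributes d new edges; summing degrees gives Σd = 2E, so E′ = E + 2E = 3E = 99.
Each original face survives and each original vertex becomes one new face: F′ = F + V = 35.

35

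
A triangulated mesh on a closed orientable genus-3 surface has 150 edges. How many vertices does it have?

χ = 2 − 2·3 = -4, and every face is a triangle so 3F = 2E.
F = 2E/3 = 100. Then V = -4 + E − F = -4 + 150 − 100 = 46.

46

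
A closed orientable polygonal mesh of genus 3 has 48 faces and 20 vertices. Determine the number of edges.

72

For a closed orientable surface of genus 3, χ = 2 − 2·3 = -4.
E = V + F − (-4) = 20 + 48 − (-4) = 72.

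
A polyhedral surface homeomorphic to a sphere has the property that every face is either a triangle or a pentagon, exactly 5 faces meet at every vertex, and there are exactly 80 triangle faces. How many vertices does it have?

Let x be the number of pentagons; then F = 80 + x.
Edge–face incidences: 2E = 3·80 + 5·x = 240 + 5x.
Every vertex has degree 5, so 5V = 2E.
Euler: V − E + F = 2 ⇒ (2E)/5 − E + (80 + x) = 2.
Multiply by 10: 2·(2E) − 5·(2E) + 10·(80 + x) = 20, i.e. 800 + 10x − 3·(240 + 5x) = 20.
Collecting terms: −5x + 80 = 20, so −5x = −60, so x = 12.
Then 2E = 240 + 5·12 = 300, so E = 150, V = 2E/5 = 60, F = 80 + 12 = 92.

60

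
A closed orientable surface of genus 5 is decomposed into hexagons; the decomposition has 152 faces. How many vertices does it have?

χ = 2 − 2·5 = -8, and every face is a hexagon so 6F = 2E.
E = 6·152/2 = 456. Then V = -8 + E − F = -8 + 456 − 152 = 296.

296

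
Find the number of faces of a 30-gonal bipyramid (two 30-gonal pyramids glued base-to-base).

A bipyramid over an n-gon has 2n triangular faces and n + 2 vertices: V = 30 + 2 = 32, E = 3·30 = 90, F = 2·30 = 60.

60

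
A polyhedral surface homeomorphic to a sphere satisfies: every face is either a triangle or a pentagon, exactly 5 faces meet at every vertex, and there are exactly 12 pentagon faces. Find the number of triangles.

Let x be the number of triangles; then F = 12 + x.
Edge–face incidences: 2E = 5·12 + 3·x = 60 + 3x.
Every vertex has degree 5, so 5V = 2E.
Euler: V − E + F = 2 ⇒ (2E)/5 − E + (12 + x) = 2.
Multiply by 10: 2·(2E) − 5·(2E) + 10·(12 + x) = 20, i.e. 120 + 10x − 3·(60 + 3x) = 20.
Collecting terms: x − 60 = 20, so x = 80.
Then 2E = 60 + 3·80 = 300, so E = 150, V = 2E/5 = 60, F = 12 + 80 = 92.

80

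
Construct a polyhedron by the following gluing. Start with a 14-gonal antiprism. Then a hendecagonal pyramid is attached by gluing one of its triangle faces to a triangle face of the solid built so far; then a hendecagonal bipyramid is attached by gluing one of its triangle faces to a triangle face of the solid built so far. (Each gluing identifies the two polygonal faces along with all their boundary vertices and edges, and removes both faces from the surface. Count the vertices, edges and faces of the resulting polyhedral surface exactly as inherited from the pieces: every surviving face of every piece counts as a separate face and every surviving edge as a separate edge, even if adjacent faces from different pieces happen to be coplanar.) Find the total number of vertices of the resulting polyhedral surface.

A 14-gonal antiprism: V=28, E=56, F=30.
Attach a hendecagonal pyramid (V=12, E=22, F=12) along a 3-gon: merge 3 vertices and 3 edges, delete both glued faces → V=37, E=75, F=40.
Attach a hendecagonal bipyramid (V=13, E=33, F=22) along a 3-gon: merge 3 vertices and 3 edges, delete both glued faces → V=47, E=105, F=60.
Check: V − E + F = 47 − 105 + 60 = 2.

47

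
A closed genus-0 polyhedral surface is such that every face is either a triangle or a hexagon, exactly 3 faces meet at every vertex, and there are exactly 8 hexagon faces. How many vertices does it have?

Let x be the number of triangles; then F = 8 + x.
Edge–face incidences: 2E = 6·8 + 3·x = 48 + 3x.
Every vertex has degree 3, so 3V = 2E.
Euler: V − E + F = 2 ⇒ (2E)/3 − E + (8 + x) = 2.
Multiply by 6: 2·(2E) − 3·(2E) + 6·(8 + x) = 12, i.e. 48 + 6x − (48 + 3x) = 12.
Collecting terms: 3x = 12, so x = 4.
Then 2E = 48 + 3·4 = 60, so E = 30, V = 2E/3 = 20, F = 8 + 4 = 12.

20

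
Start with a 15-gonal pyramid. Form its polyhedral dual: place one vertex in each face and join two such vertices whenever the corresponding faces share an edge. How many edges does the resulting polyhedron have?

The base solid has V = 16, E = 30, F = 16.
The dual swaps V and F and preserves E: V′ = F = 16, E′ = E = 30, F′ = V = 16.

30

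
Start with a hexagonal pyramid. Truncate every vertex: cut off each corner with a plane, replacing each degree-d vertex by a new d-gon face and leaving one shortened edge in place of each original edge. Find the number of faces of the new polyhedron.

14

The base solid has V = 7, E = 12, F = 7.
Truncation replaces each original edge-end by a new vertex, so V′ = 2E = 24.
Each original edge survives, and each old vertex of degree d contributes d new edges; summing degrees gives Σd = 2E, so E′ = E + 2E = 3E = 36.
Each original face survives and each original vertex becomes one new face: F′ = F + V = 14.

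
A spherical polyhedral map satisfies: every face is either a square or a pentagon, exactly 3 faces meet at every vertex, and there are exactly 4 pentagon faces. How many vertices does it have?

12

Let x be the number of squares; then F = 4 + x.
Edge–face incidences: 2E = 5·4 + 4·x = 20 + 4x.
Every vertex has degree 3, so 3V = 2E.
Euler: V − E + F = 2 ⇒ (2E)/3 − E + (4 + x) = 2.
Multiply by 6: 2·(2E) − 3·(2E) + 6·(4 + x) = 12, i.e. 24 + 6x − (20 + 4x) = 12.
Collecting terms: 2x + 4 = 12, so 2x = 8, so x = 4.
Then 2E = 20 + 4·4 = 36, so E = 18, V = 2E/3 = 12, F = 4 + 4 = 8.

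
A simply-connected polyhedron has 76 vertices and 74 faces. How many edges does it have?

Here V − E + F = 2.
E = V + F − (2) = 76 + 74 − (2) = 148.

148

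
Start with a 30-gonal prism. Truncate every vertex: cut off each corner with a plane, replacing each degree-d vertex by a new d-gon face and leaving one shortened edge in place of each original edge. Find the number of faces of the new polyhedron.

The base solid has V = 60, E = 90, F = 32.
Truncation replaces each original edge-end by a new vertex, so V′ = 2E = 180.
Each original edge survives, and each old vertex of degree d contributes d new edges; summing degrees gives Σd = 2E, so E′ = E + 2E = 3E = 270.
Each original face survives and each original vertex becomes one new face: F′ = F + V = 92.

92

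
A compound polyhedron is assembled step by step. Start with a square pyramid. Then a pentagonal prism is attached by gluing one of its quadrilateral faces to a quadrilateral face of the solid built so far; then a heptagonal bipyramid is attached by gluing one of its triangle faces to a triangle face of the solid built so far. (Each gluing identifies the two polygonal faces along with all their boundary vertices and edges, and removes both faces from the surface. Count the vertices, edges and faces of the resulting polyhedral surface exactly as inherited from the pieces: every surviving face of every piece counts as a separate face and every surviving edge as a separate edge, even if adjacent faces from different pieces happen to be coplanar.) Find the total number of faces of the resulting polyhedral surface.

A square pyramid: V=5, E=8, F=5.
Attach a pentagonal prism (V=10, E=15, F=7) along a 4-gon: merge 4 vertices and 4 edges, delete both glued faces → V=11, E=19, F=10.
Attach a heptagonal bipyramid (V=9, E=21, F=14) along a 3-gon: merge 3 vertices and 3 edges, delete both glued faces → V=17, E=37, F=22.
Check: V − E + F = 17 − 37 + 22 = 2.

22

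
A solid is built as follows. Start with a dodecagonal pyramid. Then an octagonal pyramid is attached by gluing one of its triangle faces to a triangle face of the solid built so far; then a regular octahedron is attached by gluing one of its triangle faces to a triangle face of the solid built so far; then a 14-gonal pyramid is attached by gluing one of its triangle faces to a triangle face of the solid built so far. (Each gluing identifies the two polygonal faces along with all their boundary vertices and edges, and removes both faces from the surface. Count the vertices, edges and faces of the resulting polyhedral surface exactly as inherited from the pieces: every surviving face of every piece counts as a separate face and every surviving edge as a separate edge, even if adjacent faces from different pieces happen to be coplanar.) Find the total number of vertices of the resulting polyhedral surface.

A dodecagonal pyramid: V=13, E=24, F=13.
Attach an octagonal pyramid (V=9, E=16, F=9) along a 3-gon: merge 3 vertices and 3 edges, delete both glued faces → V=19, E=37, F=20.
Attach a regular octahedron (V=6, E=12, F=8) along a 3-gon: merge 3 vertices and 3 edges, delete both glued faces → V=22, E=46, F=26.
Attach a 14-gonal pyramid (V=15, E=28, F=15) along a 3-gon: merge 3 vertices and 3 edges, delete both glued faces → V=34, E=71, F=39.
Check: V − E + F = 34 − 71 + 39 = 2.

34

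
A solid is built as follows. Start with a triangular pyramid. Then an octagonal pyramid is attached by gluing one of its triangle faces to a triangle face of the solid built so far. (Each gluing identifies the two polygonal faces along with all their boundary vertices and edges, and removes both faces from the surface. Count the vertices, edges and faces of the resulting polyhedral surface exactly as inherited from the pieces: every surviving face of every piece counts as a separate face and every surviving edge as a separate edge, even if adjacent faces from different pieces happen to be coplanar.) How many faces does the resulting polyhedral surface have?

11

A triangular pyramid: V=4, E=6, F=4.
Attach an octagonal pyramid (V=9, E=16, F=9) along a 3-gon: merge 3 vertices and 3 edges, delete both glued faces → V=10, E=19, F=11.
Check: V − E + F = 10 − 19 + 11 = 2.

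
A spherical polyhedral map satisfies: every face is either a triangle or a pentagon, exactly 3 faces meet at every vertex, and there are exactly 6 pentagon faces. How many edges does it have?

Let x be the number of triangles; then F = 6 + x.
Edge–face incidences: 2E = 5·6 + 3·x = 30 + 3x.
Every vertex has degree 3, so 3V = 2E.
Euler: V − E + F = 2 ⇒ (2E)/3 − E + (6 + x) = 2.
Multiply by 6: 2·(2E) − 3·(2E) + 6·(6 + x) = 12, i.e. 36 + 6x − (30 + 3x) = 12.
Collecting terms: 3x + 6 = 12, so 3x = 6, so x = 2.
Then 2E = 30 + 3·2 = 36, so E = 18, V = 2E/3 = 12, F = 6 + 2 = 8.

18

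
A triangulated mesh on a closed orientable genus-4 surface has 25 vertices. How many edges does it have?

93

χ = 2 − 2·4 = -6, and every face is a triangle so 3F = 2E.
V − E + F = -6 with E = 3F/2 gives 25 − (3/2 − 1)·F = -6, so F = 62 and E = 93.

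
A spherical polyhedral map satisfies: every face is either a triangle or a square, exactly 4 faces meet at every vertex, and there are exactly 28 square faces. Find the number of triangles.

8

Let x be the number of triangles; then F = 28 + x.
Edge–face incidences: 2E = 4·28 + 3·x = 112 + 3x.
Every vertex has degree 4, so 4V = 2E.
Euler: V − E + F = 2 ⇒ (2E)/4 − E + (28 + x) = 2.
Multiply by 8: 2·(2E) − 4·(2E) + 8·(28 + x) = 16, i.e. 224 + 8x − 2·(112 + 3x) = 16.
Collecting terms: 2x = 16, so x = 8.
Then 2E = 112 + 3·8 = 136, so E = 68, V = 2E/4 = 34, F = 28 + 8 = 36.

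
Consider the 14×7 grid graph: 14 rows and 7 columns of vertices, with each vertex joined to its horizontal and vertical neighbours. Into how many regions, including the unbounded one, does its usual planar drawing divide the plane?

79

The grid has V = 14·7 = 98 vertices and E = 14·6 + 7·13 = 175 edges.
F = 2 − V + E = 2 − 98 + 175 = 79.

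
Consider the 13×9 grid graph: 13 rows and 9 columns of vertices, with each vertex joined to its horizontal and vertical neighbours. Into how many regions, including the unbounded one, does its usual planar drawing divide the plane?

97

The grid has V = 13·9 = 117 vertices and E = 13·8 + 9·12 = 212 edges.
F = 2 − V + E = 2 − 117 + 212 = 97.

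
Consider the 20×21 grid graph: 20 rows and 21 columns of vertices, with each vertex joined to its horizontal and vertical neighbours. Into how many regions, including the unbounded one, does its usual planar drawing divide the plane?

381

The grid has V = 20·21 = 420 vertices and E = 20·20 + 21·19 = 799 edges.
F = 2 − V + E = 2 − 420 + 799 = 381.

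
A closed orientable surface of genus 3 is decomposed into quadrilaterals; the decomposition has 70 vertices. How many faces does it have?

74

χ = 2 − 2·3 = -4, and every face is a square so 4F = 2E.
V − E + F = -4 with E = 4F/2 gives 70 − (4/2 − 1)·F = -4, so F = 74 and E = 148.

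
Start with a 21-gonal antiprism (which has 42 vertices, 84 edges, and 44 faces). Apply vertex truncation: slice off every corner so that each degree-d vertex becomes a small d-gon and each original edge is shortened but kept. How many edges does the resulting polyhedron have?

252

Truncation replaces each original edge-end by a new vertex, so V′ = 2E = 168.
Each original edge survives, and each old vertex of degree d contributes d new edges; summing degrees gives Σd = 2E, so E′ = E + 2E = 3E = 252.
Each original face survives and each original vertex becomes one new face: F′ = F + V = 86.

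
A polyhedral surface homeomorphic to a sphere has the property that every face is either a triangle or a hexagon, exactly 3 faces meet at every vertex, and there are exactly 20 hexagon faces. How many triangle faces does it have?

4

Let x be the number of triangles; then F = 20 + x.
Edge–face incidences: 2E = 6·20 + 3·x = 120 + 3x.
Every vertex has degree 3, so 3V = 2E.
Euler: V − E + F = 2 ⇒ (2E)/3 − E + (20 + x) = 2.
Multiply by 6: 2·(2E) − 3·(2E) + 6·(20 + x) = 12, i.e. 120 + 6x − (120 + 3x) = 12.
Collecting terms: 3x = 12, so x = 4.
Then 2E = 120 + 3·4 = 132, so E = 66, V = 2E/3 = 44, F = 20 + 4 = 24.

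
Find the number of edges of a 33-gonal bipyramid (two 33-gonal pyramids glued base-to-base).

A bipyramid over an n-gon has 2n triangular faces and n + 2 vertices: V = 33 + 2 = 35, E = 3·33 = 99, F = 2·33 = 66.

99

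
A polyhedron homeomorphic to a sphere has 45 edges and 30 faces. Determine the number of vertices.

Here V − E + F = 2.
V = 2 + E − F = 2 + 45 − 30 = 17.

17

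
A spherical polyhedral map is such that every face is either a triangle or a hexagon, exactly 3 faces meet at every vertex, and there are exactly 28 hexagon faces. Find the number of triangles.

4

Let x be the number of triangles; then F = 28 + x.
Edge–face incidences: 2E = 6·28 + 3·x = 168 + 3x.
Every vertex has degree 3, so 3V = 2E.
Euler: V − E + F = 2 ⇒ (2E)/3 − E + (28 + x) = 2.
Multiply by 6: 2·(2E) − 3·(2E) + 6·(28 + x) = 12, i.e. 168 + 6x − (168 + 3x) = 12.
Collecting terms: 3x = 12, so x = 4.
Then 2E = 168 + 3·4 = 180, so E = 90, V = 2E/3 = 60, F = 28 + 4 = 32.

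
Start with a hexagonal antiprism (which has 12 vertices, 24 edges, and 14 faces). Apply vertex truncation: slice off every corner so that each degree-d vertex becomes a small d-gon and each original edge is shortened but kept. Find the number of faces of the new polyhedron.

26

Truncation replaces each original edge-end by a new vertex, so V′ = 2E = 48.
Each original edge survives, and each old vertex of degree d contributes d new edges; summing degrees gives Σd = 2E, so E′ = E + 2E = 3E = 72.
Each original face survives and each original vertex becomes one new face: F′ = F + V = 26.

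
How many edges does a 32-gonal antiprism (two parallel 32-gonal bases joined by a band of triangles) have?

An antiprism on an n-gon has two n-gon caps and 2n triangles: V = 2·32 = 64, E = 4·32 = 128, F = 2·32 + 2 = 66.
Check: V − E + F = 64 − 128 + 66 = 2.

128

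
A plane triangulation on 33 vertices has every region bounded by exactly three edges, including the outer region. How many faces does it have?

62

In a plane triangulation 3F = 2E and V − E + F = 2, so F = 2V − 4 = 2·33 − 4 = 62.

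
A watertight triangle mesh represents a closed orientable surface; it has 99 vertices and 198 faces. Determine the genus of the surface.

1

Every face is a triangle, so 2E = 3·198 = 594, giving E = 297.
χ = V − E + F = 99 − 297 + 198 = 0.
For a closed orientable surface χ = 2 − 2g, so g = (2 − (0))/2 = 1.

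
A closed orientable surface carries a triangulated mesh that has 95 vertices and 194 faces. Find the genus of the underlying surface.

Every face is a triangle, so 2E = 3·194 = 582, giving E = 291.
χ = V − E + F = 95 − 291 + 194 = -2.
For a closed orientable surface χ = 2 − 2g, so g = (2 − (-2))/2 = 2.

2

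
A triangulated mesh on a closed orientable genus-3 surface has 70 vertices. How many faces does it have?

148

χ = 2 − 2·3 = -4, and every face is a triangle so 3F = 2E.
V − E + F = -4 with E = 3F/2 gives 70 − (3/2 − 1)·F = -4, so F = 148 and E = 222.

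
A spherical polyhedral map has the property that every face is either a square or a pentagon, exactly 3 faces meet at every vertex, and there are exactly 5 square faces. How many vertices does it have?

Let x be the number of pentagons; then F = 5 + x.
Edge–face incidences: 2E = 4·5 + 5·x = 20 + 5x.
Every vertex has degree 3, so 3V = 2E.
Euler: V − E + F = 2 ⇒ (2E)/3 − E + (5 + x) = 2.
Multiply by 6: 2·(2E) − 3·(2E) + 6·(5 + x) = 12, i.e. 30 + 6x − (20 + 5x) = 12.
Collecting terms: x + 10 = 12, so x = 2.
Then 2E = 20 + 5·2 = 30, so E = 15, V = 2E/3 = 10, F = 5 + 2 = 7.

10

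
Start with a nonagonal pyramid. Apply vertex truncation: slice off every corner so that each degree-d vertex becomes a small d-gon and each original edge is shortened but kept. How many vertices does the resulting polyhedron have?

The base solid has V = 10, E = 18, F = 10.
Truncation replaces each original edge-end by a new vertex, so V′ = 2E = 36.
Each original edge survives, and each old vertex of degree d contributes d new edges; summing degrees gives Σd = 2E, so E′ = E + 2E = 3E = 54.
Each original face survives and each original vertex becomes one new face: F′ = F + V = 20.

36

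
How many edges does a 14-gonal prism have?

42

A prism on an n-gon has two n-gon bases and n rectangular sides: V = 2·14 = 28, E = 3·14 = 42, F = 14 + 2 = 16.
Check: V − E + F = 28 − 42 + 16 = 2.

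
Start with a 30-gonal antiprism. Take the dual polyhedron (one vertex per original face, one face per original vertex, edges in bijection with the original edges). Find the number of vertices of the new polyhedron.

The base solid has V = 60, E = 120, F = 62.
The dual swaps V and F and preserves E: V′ = F = 62, E′ = E = 120, F′ = V = 60.

62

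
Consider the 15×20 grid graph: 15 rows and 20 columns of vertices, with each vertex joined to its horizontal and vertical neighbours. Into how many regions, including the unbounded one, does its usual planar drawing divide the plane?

The grid has V = 15·20 = 300 vertices and E = 15·19 + 20·14 = 565 edges.
F = 2 − V + E = 2 − 300 + 565 = 267.

267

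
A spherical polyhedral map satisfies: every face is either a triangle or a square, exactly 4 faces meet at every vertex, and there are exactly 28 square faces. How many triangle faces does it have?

Let x be the number of triangles; then F = 28 + x.
Edge–face incidences: 2E = 4·28 + 3·x = 112 + 3x.
Every vertex has degree 4, so 4V = 2E.
Euler: V − E + F = 2 ⇒ (2E)/4 − E + (28 + x) = 2.
Multiply by 8: 2·(2E) − 4·(2E) + 8·(28 + x) = 16, i.e. 224 + 8x − 2·(112 + 3x) = 16.
Collecting terms: 2x = 16, so x = 8.
Then 2E = 112 + 3·8 = 136, so E = 68, V = 2E/4 = 34, F = 28 + 8 = 36.

8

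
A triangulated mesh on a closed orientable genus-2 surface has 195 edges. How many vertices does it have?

χ = 2 − 2·2 = -2, and every face is a triangle so 3F = 2E.
F = 2E/3 = 130. Then V = -2 + E − F = -2 + 195 − 130 = 63.

63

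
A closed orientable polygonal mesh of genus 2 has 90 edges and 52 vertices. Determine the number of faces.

For a closed orientable surface of genus 2, χ = 2 − 2·2 = -2.
F = -2 − V + E = -2 − 52 + 90 = 36.

36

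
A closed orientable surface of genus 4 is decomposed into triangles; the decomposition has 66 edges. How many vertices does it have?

16

χ = 2 − 2·4 = -6, and every face is a triangle so 3F = 2E.
F = 2E/3 = 44. Then V = -6 + E − F = -6 + 66 − 44 = 16.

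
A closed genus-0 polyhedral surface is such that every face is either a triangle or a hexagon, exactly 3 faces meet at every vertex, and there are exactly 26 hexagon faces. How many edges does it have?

Let x be the number of triangles; then F = 26 + x.
Edge–face incidences: 2E = 6·26 + 3·x = 156 + 3x.
Every vertex has degree 3, so 3V = 2E.
Euler: V − E + F = 2 ⇒ (2E)/3 − E + (26 + x) = 2.
Multiply by 6: 2·(2E) − 3·(2E) + 6·(26 + x) = 12, i.e. 156 + 6x − (156 + 3x) = 12.
Collecting terms: 3x = 12, so x = 4.
Then 2E = 156 + 3·4 = 168, so E = 84, V = 2E/3 = 56, F = 26 + 4 = 30.

84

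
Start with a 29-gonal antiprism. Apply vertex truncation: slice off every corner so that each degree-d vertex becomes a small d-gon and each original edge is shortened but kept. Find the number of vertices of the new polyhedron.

The base solid has V = 58, E = 116, F = 60.
Truncation replaces each original edge-end by a new vertex, so V′ = 2E = 232.
Each original edge survives, and each old vertex of degree d contributes d new edges; summing degrees gives Σd = 2E, so E′ = E + 2E = 3E = 348.
Each original face survives and each original vertex becomes one new face: F′ = F + V = 118.

232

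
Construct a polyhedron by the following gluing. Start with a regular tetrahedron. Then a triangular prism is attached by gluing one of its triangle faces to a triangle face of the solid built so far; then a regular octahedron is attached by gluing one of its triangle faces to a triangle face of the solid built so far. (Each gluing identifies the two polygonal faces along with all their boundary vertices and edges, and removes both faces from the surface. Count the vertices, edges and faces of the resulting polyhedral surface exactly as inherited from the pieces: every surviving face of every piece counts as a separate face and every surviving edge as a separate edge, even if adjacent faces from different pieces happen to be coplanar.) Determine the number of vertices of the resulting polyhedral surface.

10

A regular tetrahedron: V=4, E=6, F=4.
Attach a triangular prism (V=6, E=9, F=5) along a 3-gon: merge 3 vertices and 3 edges, delete both glued faces → V=7, E=12, F=7.
Attach a regular octahedron (V=6, E=12, F=8) along a 3-gon: merge 3 vertices and 3 edges, delete both glued faces → V=10, E=21, F=13.
Check: V − E + F = 10 − 21 + 13 = 2.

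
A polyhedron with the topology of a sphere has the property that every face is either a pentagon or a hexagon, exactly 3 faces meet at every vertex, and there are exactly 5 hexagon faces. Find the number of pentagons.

12

Let x be the number of pentagons; then F = 5 + x.
Edge–face incidences: 2E = 6·5 + 5·x = 30 + 5x.
Every vertex has degree 3, so 3V = 2E.
Euler: V − E + F = 2 ⇒ (2E)/3 − E + (5 + x) = 2.
Multiply by 6: 2·(2E) − 3·(2E) + 6·(5 + x) = 12, i.e. 30 + 6x − (30 + 5x) = 12.
Collecting terms: x = 12.
Then 2E = 30 + 5·12 = 90, so E = 45, V = 2E/3 = 30, F = 5 + 12 = 17.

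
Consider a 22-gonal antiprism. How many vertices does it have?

44

An antiprism on an n-gon has two n-gon caps and 2n triangles: V = 2·22 = 44, E = 4·22 = 88, F = 2·22 + 2 = 46.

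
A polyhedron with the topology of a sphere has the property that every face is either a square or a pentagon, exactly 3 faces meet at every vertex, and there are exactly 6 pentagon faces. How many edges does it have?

21

Let x be the number of squares; then F = 6 + x.
Edge–face incidences: 2E = 5·6 + 4·x = 30 + 4x.
Every vertex has degree 3, so 3V = 2E.
Euler: V − E + F = 2 ⇒ (2E)/3 − E + (6 + x) = 2.
Multiply by 6: 2·(2E) − 3·(2E) + 6·(6 + x) = 12, i.e. 36 + 6x − (30 + 4x) = 12.
Collecting terms: 2x + 6 = 12, so 2x = 6, so x = 3.
Then 2E = 30 + 4·3 = 42, so E = 21, V = 2E/3 = 14, F = 6 + 3 = 9.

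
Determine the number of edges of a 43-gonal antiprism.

172

An antiprism on an n-gon has two n-gon caps and 2n triangles: V = 2·43 = 86, E = 4·43 = 172, F = 2·43 + 2 = 88.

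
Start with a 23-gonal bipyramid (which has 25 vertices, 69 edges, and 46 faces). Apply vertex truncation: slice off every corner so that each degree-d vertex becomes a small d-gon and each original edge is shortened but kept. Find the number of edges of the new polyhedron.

Truncation replaces each original edge-end by a new vertex, so V′ = 2E = 138.
Each original edge survives, and each old vertex of degree d contributes d new edges; summing degrees gives Σd = 2E, so E′ = E + 2E = 3E = 207.
Each original face survives and each original vertex becomes one new face: F′ = F + V = 71.

207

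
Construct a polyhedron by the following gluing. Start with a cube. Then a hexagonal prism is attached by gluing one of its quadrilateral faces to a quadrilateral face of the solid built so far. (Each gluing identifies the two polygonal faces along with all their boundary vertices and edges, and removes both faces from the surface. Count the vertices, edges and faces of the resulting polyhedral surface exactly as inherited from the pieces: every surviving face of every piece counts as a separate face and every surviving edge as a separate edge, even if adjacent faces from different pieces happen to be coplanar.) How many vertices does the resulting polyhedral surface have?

16

A cube: V=8, E=12, F=6.
Attach a hexagonal prism (V=12, E=18, F=8) along a 4-gon: merge 4 vertices and 4 edges, delete both glued faces → V=16, E=26, F=12.
Check: V − E + F = 16 − 26 + 12 = 2.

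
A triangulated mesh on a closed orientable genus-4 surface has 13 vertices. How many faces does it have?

38

χ = 2 − 2·4 = -6, and every face is a triangle so 3F = 2E.
V − E + F = -6 with E = 3F/2 gives 13 − (3/2 − 1)·F = -6, so F = 38 and E = 57.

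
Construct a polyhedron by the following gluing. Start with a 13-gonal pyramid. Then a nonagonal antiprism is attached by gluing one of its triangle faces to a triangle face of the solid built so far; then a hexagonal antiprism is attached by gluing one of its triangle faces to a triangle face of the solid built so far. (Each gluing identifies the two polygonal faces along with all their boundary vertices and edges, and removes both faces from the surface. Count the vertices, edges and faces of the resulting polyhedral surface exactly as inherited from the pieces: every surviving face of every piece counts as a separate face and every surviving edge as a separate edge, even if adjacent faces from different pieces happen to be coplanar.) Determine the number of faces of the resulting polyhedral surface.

A 13-gonal pyramid: V=14, E=26, F=14.
Attach a nonagonal antiprism (V=18, E=36, F=20) along a 3-gon: merge 3 vertices and 3 edges, delete both glued faces → V=29, E=59, F=32.
Attach a hexagonal antiprism (V=12, E=24, F=14) along a 3-gon: merge 3 vertices and 3 edges, delete both glued faces → V=38, E=80, F=44.
Check: V − E + F = 38 − 80 + 44 = 2.

44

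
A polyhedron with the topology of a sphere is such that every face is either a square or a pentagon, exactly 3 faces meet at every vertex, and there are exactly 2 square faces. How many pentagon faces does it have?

8

Let x be the number of pentagons; then F = 2 + x.
Edge–face incidences: 2E = 4·2 + 5·x = 8 + 5x.
Every vertex has degree 3, so 3V = 2E.
Euler: V − E + F = 2 ⇒ (2E)/3 − E + (2 + x) = 2.
Multiply by 6: 2·(2E) − 3·(2E) + 6·(2 + x) = 12, i.e. 12 + 6x − (8 + 5x) = 12.
Collecting terms: x + 4 = 12, so x = 8.
Then 2E = 8 + 5·8 = 48, so E = 24, V = 2E/3 = 16, F = 2 + 8 = 10.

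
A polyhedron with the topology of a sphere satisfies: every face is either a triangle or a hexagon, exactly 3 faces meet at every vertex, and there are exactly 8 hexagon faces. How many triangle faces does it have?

4

Let x be the number of triangles; then F = 8 + x.
Edge–face incidences: 2E = 6·8 + 3·x = 48 + 3x.
Every vertex has degree 3, so 3V = 2E.
Euler: V − E + F = 2 ⇒ (2E)/3 − E + (8 + x) = 2.
Multiply by 6: 2·(2E) − 3·(2E) + 6·(8 + x) = 12, i.e. 48 + 6x − (48 + 3x) = 12.
Collecting terms: 3x = 12, so x = 4.
Then 2E = 48 + 3·4 = 60, so E = 30, V = 2E/3 = 20, F = 8 + 4 = 12.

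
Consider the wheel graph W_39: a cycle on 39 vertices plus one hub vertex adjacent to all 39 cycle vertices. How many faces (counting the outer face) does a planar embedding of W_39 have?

40

W_39 has V = 39 + 1 = 40 vertices and E = 2·39 = 78 edges.
By Euler's formula F = 2 − V + E = 2 − 40 + 78 = 40.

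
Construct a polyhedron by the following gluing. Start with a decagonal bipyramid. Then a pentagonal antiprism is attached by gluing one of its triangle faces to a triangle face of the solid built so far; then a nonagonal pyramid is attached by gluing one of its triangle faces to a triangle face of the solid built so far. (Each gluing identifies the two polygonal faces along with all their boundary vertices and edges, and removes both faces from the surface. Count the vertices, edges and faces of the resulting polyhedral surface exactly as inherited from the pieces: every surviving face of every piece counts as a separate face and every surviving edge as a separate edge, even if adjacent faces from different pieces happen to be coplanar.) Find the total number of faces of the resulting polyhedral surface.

38

A decagonal bipyramid: V=12, E=30, F=20.
Attach a pentagonal antiprism (V=10, E=20, F=12) along a 3-gon: merge 3 vertices and 3 edges, delete both glued faces → V=19, E=47, F=30.
Attach a nonagonal pyramid (V=10, E=18, F=10) along a 3-gon: merge 3 vertices and 3 edges, delete both glued faces → V=26, E=62, F=38.
Check: V − E + F = 26 − 62 + 38 = 2.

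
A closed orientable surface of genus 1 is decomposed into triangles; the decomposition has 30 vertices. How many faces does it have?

60

χ = 2 − 2·1 = 0, and every face is a triangle so 3F = 2E.
V − E + F = 0 with E = 3F/2 gives 30 − (3/2 − 1)·F = 0, so F = 60 and E = 90.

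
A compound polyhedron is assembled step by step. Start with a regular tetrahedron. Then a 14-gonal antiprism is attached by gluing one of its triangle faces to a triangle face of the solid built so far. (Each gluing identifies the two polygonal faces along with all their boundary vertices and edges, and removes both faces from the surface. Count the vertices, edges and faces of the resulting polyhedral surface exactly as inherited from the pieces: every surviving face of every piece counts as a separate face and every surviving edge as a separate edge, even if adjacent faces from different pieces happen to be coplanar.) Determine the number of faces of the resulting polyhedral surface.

32

A regular tetrahedron: V=4, E=6, F=4.
Attach a 14-gonal antiprism (V=28, E=56, F=30) along a 3-gon: merge 3 vertices and 3 edges, delete both glued faces → V=29, E=59, F=32.
Check: V − E + F = 29 − 59 + 32 = 2.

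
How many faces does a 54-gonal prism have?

56

A prism on an n-gon has two n-gon bases and n rectangular sides: V = 2·54 = 108, E = 3·54 = 162, F = 54 + 2 = 56.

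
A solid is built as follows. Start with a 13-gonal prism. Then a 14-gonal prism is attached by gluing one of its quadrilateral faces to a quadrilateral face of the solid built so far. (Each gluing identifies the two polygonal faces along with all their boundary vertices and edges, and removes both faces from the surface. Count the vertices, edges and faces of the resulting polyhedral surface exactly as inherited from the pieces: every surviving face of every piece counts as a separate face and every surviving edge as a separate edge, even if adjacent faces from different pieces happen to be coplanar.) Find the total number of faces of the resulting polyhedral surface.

29

A 13-gonal prism: V=26, E=39, F=15.
Attach a 14-gonal prism (V=28, E=42, F=16) along a 4-gon: merge 4 vertices and 4 edges, delete both glued faces → V=50, E=77, F=29.
Check: V − E + F = 50 − 77 + 29 = 2.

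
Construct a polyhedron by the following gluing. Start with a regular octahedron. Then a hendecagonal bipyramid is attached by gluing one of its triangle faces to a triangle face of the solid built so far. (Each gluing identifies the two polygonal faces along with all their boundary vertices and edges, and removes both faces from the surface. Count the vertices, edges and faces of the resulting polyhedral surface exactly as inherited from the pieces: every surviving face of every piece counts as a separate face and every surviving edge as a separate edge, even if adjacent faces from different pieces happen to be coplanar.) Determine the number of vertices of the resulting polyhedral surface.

16

A regular octahedron: V=6, E=12, F=8.
Attach a hendecagonal bipyramid (V=13, E=33, F=22) along a 3-gon: merge 3 vertices and 3 edges, delete both glued faces → V=16, E=42, F=28.
Check: V − E + F = 16 − 42 + 28 = 2.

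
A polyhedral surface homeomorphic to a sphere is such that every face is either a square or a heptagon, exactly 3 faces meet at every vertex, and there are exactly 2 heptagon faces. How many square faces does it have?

7

Let x be the number of squares; then F = 2 + x.
Edge–face incidences: 2E = 7·2 + 4·x = 14 + 4x.
Every vertex has degree 3, so 3V = 2E.
Euler: V − E + F = 2 ⇒ (2E)/3 − E + (2 + x) = 2.
Multiply by 6: 2·(2E) − 3·(2E) + 6·(2 + x) = 12, i.e. 12 + 6x − (14 + 4x) = 12.
Collecting terms: 2x − 2 = 12, so 2x = 14, so x = 7.
Then 2E = 14 + 4·7 = 42, so E = 21, V = 2E/3 = 14, F = 2 + 7 = 9.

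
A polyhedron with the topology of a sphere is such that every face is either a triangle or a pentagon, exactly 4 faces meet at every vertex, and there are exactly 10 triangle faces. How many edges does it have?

Let x be the number of pentagons; then F = 10 + x.
Edge–face incidences: 2E = 3·10 + 5·x = 30 + 5x.
Every vertex has degree 4, so 4V = 2E.
Euler: V − E + F = 2 ⇒ (2E)/4 − E + (10 + x) = 2.
Multiply by 8: 2·(2E) − 4·(2E) + 8·(10 + x) = 16, i.e. 80 + 8x − 2·(30 + 5x) = 16.
Collecting terms: −2x + 20 = 16, so −2x = −4, so x = 2.
Then 2E = 30 + 5·2 = 40, so E = 20, V = 2E/4 = 10, F = 10 + 2 = 12.

20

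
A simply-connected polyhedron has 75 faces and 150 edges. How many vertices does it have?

77

Here V − E + F = 2.
V = 2 + E − F = 2 + 150 − 75 = 77.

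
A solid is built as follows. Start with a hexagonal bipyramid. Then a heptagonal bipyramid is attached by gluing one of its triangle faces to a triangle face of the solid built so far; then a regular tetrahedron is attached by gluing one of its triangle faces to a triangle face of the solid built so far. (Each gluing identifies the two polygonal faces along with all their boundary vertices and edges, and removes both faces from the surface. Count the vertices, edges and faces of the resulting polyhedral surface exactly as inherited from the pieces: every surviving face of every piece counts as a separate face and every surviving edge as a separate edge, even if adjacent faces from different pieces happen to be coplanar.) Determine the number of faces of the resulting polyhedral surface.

26

A hexagonal bipyramid: V=8, E=18, F=12.
Attach a heptagonal bipyramid (V=9, E=21, F=14) along a 3-gon: merge 3 vertices and 3 edges, delete both glued faces → V=14, E=36, F=24.
Attach a regular tetrahedron (V=4, E=6, F=4) along a 3-gon: merge 3 vertices and 3 edges, delete both glued faces → V=15, E=39, F=26.
Check: V − E + F = 15 − 39 + 26 = 2.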